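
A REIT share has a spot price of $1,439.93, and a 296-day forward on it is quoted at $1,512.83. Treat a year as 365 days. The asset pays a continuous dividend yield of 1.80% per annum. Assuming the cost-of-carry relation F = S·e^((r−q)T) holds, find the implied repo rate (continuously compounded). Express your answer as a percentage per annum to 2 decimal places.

From F = S·e^((r−q)T): (r − q) = ln(F/S)/T
ln(1512.83/1439.93) = ln(1.050627) = 0.049387
(r − q) = 0.049387 / (296/365) = 0.060900
r = ln(F/S)/T + q = 0.060900 + 0.0180 = 0.078900
r = 7.89%

7.89%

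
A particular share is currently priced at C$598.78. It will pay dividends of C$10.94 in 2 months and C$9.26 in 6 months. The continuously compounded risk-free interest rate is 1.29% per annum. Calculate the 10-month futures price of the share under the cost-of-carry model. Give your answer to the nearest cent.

PV(dividends) I = 10.94·e^(−0.0129·2/12) + 9.26·e^(−0.0129·6/12)
I = 10.9165 + 9.2005 = 20.1170
F = (S − I)·e^(rT) = (598.78 − 20.1170) · e^(0.0129·10/12)
= 578.6630 · e^0.010750 = 578.6630 × 1.010808 = C$584.92

C$584.92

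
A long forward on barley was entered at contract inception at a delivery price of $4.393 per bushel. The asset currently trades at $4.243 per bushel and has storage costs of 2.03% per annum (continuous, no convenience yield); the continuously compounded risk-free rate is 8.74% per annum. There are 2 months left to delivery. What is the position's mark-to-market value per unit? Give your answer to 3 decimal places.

-$0.072 per bushel

Current fair forward for the remaining 2 months: F = S·e^((r + u)·T), (r + u) = 0.0874 + 0.0203 = 0.1077
F = 4.243 · e^(0.1077 × 2/12) = 4.243 × 1.018112 = 4.3198
Value of long forward = (F − K)·e^(−rT) = (4.3198 − 4.393) · e^(−0.0874·2/12)
= -0.0732 × 0.985539 = -0.072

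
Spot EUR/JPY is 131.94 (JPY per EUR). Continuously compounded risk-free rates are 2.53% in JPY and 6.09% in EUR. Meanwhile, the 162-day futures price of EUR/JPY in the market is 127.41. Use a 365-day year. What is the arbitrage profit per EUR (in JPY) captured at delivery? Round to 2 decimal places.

Fair futures: F* = S·e^(carry·T), with carry = (r_JPY − r_EUR) = 0.0253 − 0.0609 = -0.0356
F* = 131.94 · e^(-0.0356 × 162/365) = 131.94 · e^-0.015801 = 131.94 × 0.984323 = 129.8716
Market 127.41 < fair 129.8716: forward underpriced → reverse cash-and-carry (short spot, go long the forward).
At maturity, profit = |F_mkt − F*| = |127.41 − 129.8716| = 2.46 per EUR (in JPY)

2.46 per EUR (in JPY)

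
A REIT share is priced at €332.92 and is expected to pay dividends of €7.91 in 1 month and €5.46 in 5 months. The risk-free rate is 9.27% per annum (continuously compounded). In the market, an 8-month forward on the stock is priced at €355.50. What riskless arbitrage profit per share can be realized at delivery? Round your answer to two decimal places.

PV(dividends) I = 7.91·e^(−0.0927·1/12) + 5.46·e^(−0.0927·5/12) = 13.1023
Fair forward F* = (S − I)·e^(rT) = (332.92 − 13.1023)·e^0.061800 = 319.8177 × 1.063750 = 340.2061
Market €355.50 > fair 340.2061: forward overpriced → cash-and-carry (borrow at r, buy the stock and collect the dividends, short the forward).
Profit at T = |F_mkt − F*| = |355.50 − 340.2061| = €15.29 per share

€15.29 per share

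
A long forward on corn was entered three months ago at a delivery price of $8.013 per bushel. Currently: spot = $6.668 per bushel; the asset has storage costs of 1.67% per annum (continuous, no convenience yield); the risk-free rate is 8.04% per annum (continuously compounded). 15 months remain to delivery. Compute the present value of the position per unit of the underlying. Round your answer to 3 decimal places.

-$0.438 per bushel

Current fair forward for the remaining 15 months: F = S·e^((r + u)·T), (r + u) = 0.0804 + 0.0167 = 0.0971
F = 6.668 · e^(0.0971 × 15/12) = 6.668 × 1.129048 = 7.5285
Value of long forward = (F − K)·e^(−rT) = (7.5285 − 8.013) · e^(−0.0804·15/12)
= -0.4845 × 0.904385 = -0.438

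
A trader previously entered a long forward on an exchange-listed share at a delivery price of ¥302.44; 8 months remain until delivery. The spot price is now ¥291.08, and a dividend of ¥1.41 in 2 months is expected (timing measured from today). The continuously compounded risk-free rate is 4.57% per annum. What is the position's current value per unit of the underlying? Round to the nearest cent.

PV(remaining dividends) I = 1.41·e^(−0.0457·2/12) = 1.3993
Current forward F = (S − I)·e^(rT) = (291.08 − 1.3993)·e^(0.0457·8/12) = 289.6807 × 1.030936 = 298.6423
Value (long) = (F − K)·e^(−rT) = (298.6423 − 302.44) × 0.969993 = -3.6837
Value = -¥3.68

-¥3.68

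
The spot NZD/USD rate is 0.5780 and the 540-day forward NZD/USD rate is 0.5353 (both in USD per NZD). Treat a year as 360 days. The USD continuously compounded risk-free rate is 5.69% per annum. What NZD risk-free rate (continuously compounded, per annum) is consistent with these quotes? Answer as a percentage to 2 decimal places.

F = S·e^((r_USD − r_NZD)T) ⇒ r_NZD = r_USD − ln(F/S)/T
ln(0.5353/0.5780) = -0.076747; /(540/360) = -0.051165
r_NZD = 0.0569 + 0.051165 = 0.108065
r_NZD = 10.81%

10.81%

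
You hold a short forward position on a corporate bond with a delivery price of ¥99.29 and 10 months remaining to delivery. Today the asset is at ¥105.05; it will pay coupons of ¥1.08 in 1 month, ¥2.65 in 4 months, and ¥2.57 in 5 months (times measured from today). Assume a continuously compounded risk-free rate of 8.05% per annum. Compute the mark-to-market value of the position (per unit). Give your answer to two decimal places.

-¥6.06

PV(remaining coupons) I = 1.08·e^(−0.0805·1/12) + 2.65·e^(−0.0805·4/12) + 2.57·e^(−0.0805·5/12) = 6.1378
Current forward F = (S − I)·e^(rT) = (105.05 − 6.1378)·e^(0.0805·10/12) = 98.9122 × 1.069385 = 105.7752
Value (long) = (F − K)·e^(−rT) = (105.7752 − 99.29) × 0.935117 = 6.0644
Short position value = −(long value) = -¥6.06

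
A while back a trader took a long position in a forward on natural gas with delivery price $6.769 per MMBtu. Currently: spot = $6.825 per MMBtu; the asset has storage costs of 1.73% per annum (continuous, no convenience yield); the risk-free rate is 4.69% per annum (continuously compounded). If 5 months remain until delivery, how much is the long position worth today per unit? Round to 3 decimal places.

Current fair forward for the remaining 5 months: F = S·e^((r + u)·T), (r + u) = 0.0469 + 0.0173 = 0.0642
F = 6.825 · e^(0.0642 × 5/12) = 6.825 × 1.027111 = 7.0100
Value of long forward = (F − K)·e^(−rT) = (7.0100 − 6.769) · e^(−0.0469·5/12)
= 0.2410 × 0.980648 = 0.236

$0.236 per MMBtu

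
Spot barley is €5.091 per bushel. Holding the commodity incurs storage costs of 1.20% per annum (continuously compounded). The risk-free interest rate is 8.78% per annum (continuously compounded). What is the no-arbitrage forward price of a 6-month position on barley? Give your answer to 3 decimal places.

€5.351 per bushel

Net carry = r + u − y = 0.0878 + 0.0120 − 0.0000 = 0.0998
F = S·e^((r+u−y)T) = 5.091 · e^(0.0998 × 6/12) = 5.091 · e^0.049900
= 5.091 × 1.051166 = €5.351 per bushel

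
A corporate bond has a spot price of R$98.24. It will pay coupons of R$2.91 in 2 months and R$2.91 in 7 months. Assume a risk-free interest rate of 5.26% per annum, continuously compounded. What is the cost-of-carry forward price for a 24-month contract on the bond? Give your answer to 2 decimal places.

PV(coupons) I = 2.91·e^(−0.0526·2/12) + 2.91·e^(−0.0526·7/12)
I = 2.8846 + 2.8221 = 5.7067
F = (S − I)·e^(rT) = (98.24 − 5.7067) · e^(0.0526·24/12)
= 92.5333 · e^0.105200 = 92.5333 × 1.110933 = R$102.80

R$102.80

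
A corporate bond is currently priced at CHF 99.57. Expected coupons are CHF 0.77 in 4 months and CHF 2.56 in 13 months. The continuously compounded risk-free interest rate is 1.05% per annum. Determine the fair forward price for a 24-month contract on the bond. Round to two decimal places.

PV(coupons) I = 0.77·e^(−0.0105·4/12) + 2.56·e^(−0.0105·13/12)
I = 0.7673 + 2.5310 = 3.2983
F = (S − I)·e^(rT) = (99.57 − 3.2983) · e^(0.0105·24/12)
= 96.2717 · e^0.021000 = 96.2717 × 1.021222 = CHF 98.31

CHF 98.31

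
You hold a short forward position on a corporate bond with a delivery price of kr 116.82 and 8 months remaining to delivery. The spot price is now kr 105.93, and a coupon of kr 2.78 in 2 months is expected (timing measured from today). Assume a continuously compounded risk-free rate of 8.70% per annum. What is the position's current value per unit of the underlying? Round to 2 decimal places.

kr 7.05

PV(remaining coupons) I = 2.78·e^(−0.0870·2/12) = 2.7400
Current forward F = (S − I)·e^(rT) = (105.93 − 2.7400)·e^(0.0870·8/12) = 103.1900 × 1.059715 = 109.3520
Value (long) = (F − K)·e^(−rT) = (109.3520 − 116.82) × 0.943650 = -7.0472
Short position value = −(long value) = kr 7.05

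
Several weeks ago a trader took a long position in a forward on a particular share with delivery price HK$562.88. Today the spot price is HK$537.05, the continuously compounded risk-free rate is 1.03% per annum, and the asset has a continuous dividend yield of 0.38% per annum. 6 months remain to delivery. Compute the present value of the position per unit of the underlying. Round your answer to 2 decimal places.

Current fair forward for the remaining 6 months: F = S·e^((r − q)·T), (r − q) = 0.0103 − 0.0038 = 0.0065
F = 537.05 · e^(0.0065 × 6/12) = 537.05 × 1.003255 = 538.7981
Value of long forward = (F − K)·e^(−rT) = (538.7981 − 562.88) · e^(−0.0103·6/12)
= -24.0819 × 0.994863 = -23.96

-HK$23.96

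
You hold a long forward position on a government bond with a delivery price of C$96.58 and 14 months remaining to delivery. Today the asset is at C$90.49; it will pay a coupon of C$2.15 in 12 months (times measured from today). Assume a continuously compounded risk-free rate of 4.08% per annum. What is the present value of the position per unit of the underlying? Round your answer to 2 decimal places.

-C$3.66

PV(remaining coupons) I = 2.15·e^(−0.0408·12/12) = 2.0640
Current forward F = (S − I)·e^(rT) = (90.49 − 2.0640)·e^(0.0408·14/12) = 88.4260 × 1.048751 = 92.7369
Value (long) = (F − K)·e^(−rT) = (92.7369 − 96.58) × 0.953515 = -3.6645
Value = -C$3.66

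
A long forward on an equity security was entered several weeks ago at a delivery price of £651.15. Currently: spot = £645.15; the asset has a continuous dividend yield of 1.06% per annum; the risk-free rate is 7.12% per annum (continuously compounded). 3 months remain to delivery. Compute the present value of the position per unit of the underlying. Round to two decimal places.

£3.78

Current fair forward for the remaining 3 months: F = S·e^((r − q)·T), (r − q) = 0.0712 − 0.0106 = 0.0606
F = 645.15 · e^(0.0606 × 3/12) = 645.15 × 1.015265 = 654.9982
Value of long forward = (F − K)·e^(−rT) = (654.9982 − 651.15) · e^(−0.0712·3/12)
= 3.8482 × 0.982357 = 3.78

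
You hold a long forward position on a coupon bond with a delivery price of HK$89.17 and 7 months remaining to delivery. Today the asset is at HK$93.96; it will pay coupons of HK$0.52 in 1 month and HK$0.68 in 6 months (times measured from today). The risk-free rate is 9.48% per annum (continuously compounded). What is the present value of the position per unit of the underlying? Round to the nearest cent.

HK$8.42

PV(remaining coupons) I = 0.52·e^(−0.0948·1/12) + 0.68·e^(−0.0948·6/12) = 1.1644
Current forward F = (S − I)·e^(rT) = (93.96 − 1.1644)·e^(0.0948·7/12) = 92.7956 × 1.056858 = 98.0718
Value (long) = (F − K)·e^(−rT) = (98.0718 − 89.17) × 0.946201 = 8.4229
Value = HK$8.42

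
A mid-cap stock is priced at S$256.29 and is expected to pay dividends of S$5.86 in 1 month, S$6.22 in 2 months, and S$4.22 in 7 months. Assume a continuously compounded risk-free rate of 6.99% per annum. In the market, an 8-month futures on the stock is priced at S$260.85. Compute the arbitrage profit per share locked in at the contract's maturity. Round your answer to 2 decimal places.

S$9.12 per share

PV(dividends) I = 5.86·e^(−0.0699·1/12) + 6.22·e^(−0.0699·2/12) + 4.22·e^(−0.0699·7/12) = 16.0253
Fair futures F* = (S − I)·e^(rT) = (256.29 − 16.0253)·e^0.046600 = 240.2647 × 1.047703 = 251.7260
Market S$260.85 > fair 251.7260: forward overpriced → cash-and-carry (borrow at r, buy the stock and collect the dividends, short the forward).
Profit at T = |F_mkt − F*| = |260.85 − 251.7260| = S$9.12 per share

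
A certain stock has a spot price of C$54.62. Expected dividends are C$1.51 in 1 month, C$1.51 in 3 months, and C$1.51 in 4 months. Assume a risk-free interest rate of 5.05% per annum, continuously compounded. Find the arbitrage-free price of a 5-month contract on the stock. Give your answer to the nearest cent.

C$51.21

PV(dividends) I = 1.51·e^(−0.0505·1/12) + 1.51·e^(−0.0505·3/12) + 1.51·e^(−0.0505·4/12)
I = 1.5037 + 1.4911 + 1.4848 = 4.4796
F = (S − I)·e^(rT) = (54.62 − 4.4796) · e^(0.0505·5/12)
= 50.1404 · e^0.021042 = 50.1404 × 1.021265 = C$51.21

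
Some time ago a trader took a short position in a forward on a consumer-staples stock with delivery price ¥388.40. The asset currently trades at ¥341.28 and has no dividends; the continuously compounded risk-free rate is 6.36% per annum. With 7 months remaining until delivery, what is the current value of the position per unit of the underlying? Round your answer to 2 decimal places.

Current fair forward for the remaining 7 months: F = S·e^(r·T), r = 0.0636
F = 341.28 · e^(0.0636 × 7/12) = 341.28 × 1.037797 = 354.1794
Value of long forward = (F − K)·e^(−rT) = (354.1794 − 388.40) · e^(−0.0636·7/12)
= -34.2206 × 0.963580 = -32.97
Short position value = −(long value) = ¥32.97

¥32.97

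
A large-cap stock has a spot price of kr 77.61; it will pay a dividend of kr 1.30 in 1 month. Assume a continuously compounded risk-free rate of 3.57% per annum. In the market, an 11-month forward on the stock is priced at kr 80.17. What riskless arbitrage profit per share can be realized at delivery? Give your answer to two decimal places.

PV(dividends) I = 1.30·e^(−0.0357·1/12) = 1.2961
Fair forward F* = (S − I)·e^(rT) = (77.61 − 1.2961)·e^0.032725 = 76.3139 × 1.033266 = 78.8526
Market kr 80.17 > fair 78.8526: forward overpriced → cash-and-carry (borrow at r, buy the stock and collect the dividends, short the forward).
Profit at T = |F_mkt − F*| = |80.17 − 78.8526| = kr 1.32 per share

kr 1.32 per share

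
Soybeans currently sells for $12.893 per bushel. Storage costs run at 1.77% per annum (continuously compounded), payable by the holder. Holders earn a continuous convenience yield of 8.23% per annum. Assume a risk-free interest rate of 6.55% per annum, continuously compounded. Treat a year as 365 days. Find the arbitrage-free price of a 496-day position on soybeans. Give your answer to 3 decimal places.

Net carry = r + u − y = 0.0655 + 0.0177 − 0.0823 = 0.0009
F = S·e^((r+u−y)T) = 12.893 · e^(0.0009 × 496/365) = 12.893 · e^0.001223
= 12.893 × 1.001224 = $12.909 per bushel

$12.909 per bushel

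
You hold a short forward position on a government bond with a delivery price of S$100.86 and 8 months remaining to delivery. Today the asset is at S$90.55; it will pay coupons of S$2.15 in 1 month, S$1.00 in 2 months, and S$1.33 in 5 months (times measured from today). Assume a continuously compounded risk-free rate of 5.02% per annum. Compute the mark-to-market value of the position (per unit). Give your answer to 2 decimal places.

S$11.43

PV(remaining coupons) I = 2.15·e^(−0.0502·1/12) + 1.00·e^(−0.0502·2/12) + 1.33·e^(−0.0502·5/12) = 4.4352
Current forward F = (S − I)·e^(rT) = (90.55 − 4.4352)·e^(0.0502·8/12) = 86.1148 × 1.034033 = 89.0455
Value (long) = (F − K)·e^(−rT) = (89.0455 − 100.86) × 0.967087 = -11.4256
Short position value = −(long value) = S$11.43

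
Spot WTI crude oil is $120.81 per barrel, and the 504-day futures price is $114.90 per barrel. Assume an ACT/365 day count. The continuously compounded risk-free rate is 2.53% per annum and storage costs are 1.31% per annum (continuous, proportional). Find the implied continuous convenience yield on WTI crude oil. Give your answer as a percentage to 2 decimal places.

F = S·e^((r+u−y)T) ⇒ (r+u−y) = ln(F/S)/T
ln(114.90/120.81) = -0.050157; /T ⇒ -0.036324
y = r + u − ln(F/S)/T = 0.0253 + 0.0131 + 0.036324 = 0.074724
y = 7.47%

7.47%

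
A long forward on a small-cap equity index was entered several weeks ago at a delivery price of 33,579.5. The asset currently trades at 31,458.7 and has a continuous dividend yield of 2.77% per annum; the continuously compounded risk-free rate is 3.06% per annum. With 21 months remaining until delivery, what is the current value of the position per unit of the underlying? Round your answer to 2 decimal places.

-1858.51

Current fair forward for the remaining 21 months: F = S·e^((r − q)·T), (r − q) = 0.0306 − 0.0277 = 0.0029
F = 31458.7 · e^(0.0029 × 21/12) = 31458.7 × 1.00508790 = 31618.7587
Value of long forward = (F − K)·e^(−rT) = (31618.7587 − 33579.5) · e^(−0.0306·21/12)
= -1960.7413 × 0.94785855 = -1858.51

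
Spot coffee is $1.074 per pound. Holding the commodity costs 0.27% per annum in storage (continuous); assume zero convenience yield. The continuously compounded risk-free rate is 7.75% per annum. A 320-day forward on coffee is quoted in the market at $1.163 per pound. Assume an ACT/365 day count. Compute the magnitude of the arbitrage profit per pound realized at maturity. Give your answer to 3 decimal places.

Fair forward: F* = S·e^(carry·T), with carry = (r + u) = 0.0775 + 0.0027 = 0.0802
F* = 1.074 · e^(0.0802 × 320/365) = 1.074 · e^0.070312 = 1.074 × 1.072843 = $1.1522
Market $1.163 > fair $1.1522: forward overpriced → cash-and-carry (buy spot, short the forward).
At maturity, profit = |F_mkt − F*| = |1.163 − 1.1522| = $0.011 per pound

$0.011 per pound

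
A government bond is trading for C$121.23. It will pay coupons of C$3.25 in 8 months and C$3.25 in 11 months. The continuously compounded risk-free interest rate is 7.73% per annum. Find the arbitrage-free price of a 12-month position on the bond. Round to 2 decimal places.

C$124.37

PV(coupons) I = 3.25·e^(−0.0773·8/12) + 3.25·e^(−0.0773·11/12)
I = 3.0868 + 3.0277 = 6.1145
F = (S − I)·e^(rT) = (121.23 − 6.1145) · e^(0.0773·12/12)
= 115.1155 · e^0.077300 = 115.1155 × 1.080366 = C$124.37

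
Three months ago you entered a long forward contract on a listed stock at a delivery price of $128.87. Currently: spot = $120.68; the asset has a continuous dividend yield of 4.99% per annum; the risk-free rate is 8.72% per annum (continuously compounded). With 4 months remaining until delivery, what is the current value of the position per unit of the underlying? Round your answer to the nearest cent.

Current fair forward for the remaining 4 months: F = S·e^((r − q)·T), (r − q) = 0.0872 − 0.0499 = 0.0373
F = 120.68 · e^(0.0373 × 4/12) = 120.68 × 1.012511 = 122.1898
Value of long forward = (F − K)·e^(−rT) = (122.1898 − 128.87) · e^(−0.0872·4/12)
= -6.6802 × 0.971352 = -6.49

-$6.49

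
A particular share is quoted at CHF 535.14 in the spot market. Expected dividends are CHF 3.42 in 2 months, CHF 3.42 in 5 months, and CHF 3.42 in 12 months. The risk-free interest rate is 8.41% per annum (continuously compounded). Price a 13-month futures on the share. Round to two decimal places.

CHF 575.43

PV(dividends) I = 3.42·e^(−0.0841·2/12) + 3.42·e^(−0.0841·5/12) + 3.42·e^(−0.0841·12/12)
I = 3.3724 + 3.3022 + 3.1441 = 9.8187
F = (S − I)·e^(rT) = (535.14 − 9.8187) · e^(0.0841·13/12)
= 525.3213 · e^0.091108 = 525.3213 × 1.095387 = CHF 575.43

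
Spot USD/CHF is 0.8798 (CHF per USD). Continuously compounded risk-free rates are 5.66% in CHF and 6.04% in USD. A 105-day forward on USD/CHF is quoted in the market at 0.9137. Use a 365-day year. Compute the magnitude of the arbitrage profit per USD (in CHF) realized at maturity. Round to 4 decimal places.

0.0349 per USD (in CHF)

Fair forward: F* = S·e^(carry·T), with carry = (r_CHF − r_USD) = 0.0566 − 0.0604 = -0.0038
F* = 0.8798 · e^(-0.0038 × 105/365) = 0.8798 · e^-0.001093 = 0.8798 × 0.998908 = 0.8788
Market 0.9137 > fair 0.8788: forward overpriced → cash-and-carry (buy spot, short the forward).
At maturity, profit = |F_mkt − F*| = |0.9137 − 0.8788| = 0.0349 per USD (in CHF)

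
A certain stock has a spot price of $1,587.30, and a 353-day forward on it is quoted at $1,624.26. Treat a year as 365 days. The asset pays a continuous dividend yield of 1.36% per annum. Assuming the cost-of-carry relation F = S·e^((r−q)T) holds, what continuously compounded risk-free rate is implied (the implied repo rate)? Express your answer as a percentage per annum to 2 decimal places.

From F = S·e^((r−q)T): (r − q) = ln(F/S)/T
ln(1624.26/1587.30) = ln(1.023285) = 0.023018
(r − q) = 0.023018 / (353/365) = 0.023800
r = ln(F/S)/T + q = 0.023800 + 0.0136 = 0.037400
r = 3.74%

3.74%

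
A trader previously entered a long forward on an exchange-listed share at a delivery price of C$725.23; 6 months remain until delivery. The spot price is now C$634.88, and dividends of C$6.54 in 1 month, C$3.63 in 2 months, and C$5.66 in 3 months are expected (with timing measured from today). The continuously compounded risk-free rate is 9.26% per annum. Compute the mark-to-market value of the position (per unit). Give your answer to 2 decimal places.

PV(remaining dividends) I = 6.54·e^(−0.0926·1/12) + 3.63·e^(−0.0926·2/12) + 5.66·e^(−0.0926·3/12) = 15.5946
Current forward F = (S − I)·e^(rT) = (634.88 − 15.5946)·e^(0.0926·6/12) = 619.2854 × 1.047389 = 648.6327
Value (long) = (F − K)·e^(−rT) = (648.6327 − 725.23) × 0.954755 = -73.1317
Value = -C$73.13

-C$73.13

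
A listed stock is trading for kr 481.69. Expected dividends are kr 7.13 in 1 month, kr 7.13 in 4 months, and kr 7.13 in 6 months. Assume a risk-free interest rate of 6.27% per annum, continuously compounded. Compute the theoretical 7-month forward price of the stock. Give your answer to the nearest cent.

PV(dividends) I = 7.13·e^(−0.0627·1/12) + 7.13·e^(−0.0627·4/12) + 7.13·e^(−0.0627·6/12)
I = 7.0928 + 6.9825 + 6.9099 = 20.9852
F = (S − I)·e^(rT) = (481.69 − 20.9852) · e^(0.0627·7/12)
= 460.7048 · e^0.036575 = 460.7048 × 1.037252 = kr 477.87

kr 477.87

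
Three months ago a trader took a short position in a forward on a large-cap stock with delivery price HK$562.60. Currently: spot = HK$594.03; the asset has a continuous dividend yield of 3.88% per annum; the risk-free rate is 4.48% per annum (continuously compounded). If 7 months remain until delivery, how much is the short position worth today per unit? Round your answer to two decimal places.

-HK$32.65

Current fair forward for the remaining 7 months: F = S·e^((r − q)·T), (r − q) = 0.0448 − 0.0388 = 0.0060
F = 594.03 · e^(0.0060 × 7/12) = 594.03 × 1.003506 = 596.1127
Value of long forward = (F − K)·e^(−rT) = (596.1127 − 562.60) · e^(−0.0448·7/12)
= 33.5127 × 0.974205 = 32.65
Short position value = −(long value) = -HK$32.65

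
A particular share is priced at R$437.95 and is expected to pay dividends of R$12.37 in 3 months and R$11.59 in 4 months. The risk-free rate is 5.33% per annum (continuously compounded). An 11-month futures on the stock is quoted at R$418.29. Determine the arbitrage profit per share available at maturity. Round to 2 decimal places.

R$16.82 per share

PV(dividends) I = 12.37·e^(−0.0533·3/12) + 11.59·e^(−0.0533·4/12) = 23.5922
Fair futures F* = (S − I)·e^(rT) = (437.95 − 23.5922)·e^0.048858 = 414.3578 × 1.050071 = 435.1051
Market R$418.29 < fair 435.1051: forward underpriced → reverse cash-and-carry (short the stock, invest proceeds at r, pay the dividends, go long the forward).
Profit at T = |F_mkt − F*| = |418.29 − 435.1051| = R$16.82 per share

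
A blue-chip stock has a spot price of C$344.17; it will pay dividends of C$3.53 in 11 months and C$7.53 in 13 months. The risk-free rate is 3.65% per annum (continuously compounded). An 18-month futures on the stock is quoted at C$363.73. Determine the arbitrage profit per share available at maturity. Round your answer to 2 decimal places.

PV(dividends) I = 3.53·e^(−0.0365·11/12) + 7.53·e^(−0.0365·13/12) = 10.6519
Fair futures F* = (S − I)·e^(rT) = (344.17 − 10.6519)·e^0.054750 = 333.5181 × 1.056277 = 352.2875
Market C$363.73 > fair 352.2875: forward overpriced → cash-and-carry (borrow at r, buy the stock and collect the dividends, short the forward).
Profit at T = |F_mkt − F*| = |363.73 − 352.2875| = C$11.44 per share

C$11.44 per share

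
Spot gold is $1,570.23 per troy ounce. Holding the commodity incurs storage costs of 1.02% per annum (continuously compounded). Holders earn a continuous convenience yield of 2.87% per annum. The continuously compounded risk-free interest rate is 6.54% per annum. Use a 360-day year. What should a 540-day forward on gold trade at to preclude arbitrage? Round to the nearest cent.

Net carry = r + u − y = 0.0654 + 0.0102 − 0.0287 = 0.0469
F = S·e^((r+u−y)T) = 1570.23 · e^(0.0469 × 540/360) = 1570.23 · e^0.07035000
= 1570.23 × 1.07288362 = $1,684.67 per troy ounce

$1,684.67 per troy ounce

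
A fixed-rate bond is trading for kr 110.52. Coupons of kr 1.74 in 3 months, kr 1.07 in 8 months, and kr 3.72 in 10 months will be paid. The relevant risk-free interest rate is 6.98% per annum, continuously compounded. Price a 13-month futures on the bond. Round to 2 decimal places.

kr 112.47

PV(coupons) I = 1.74·e^(−0.0698·3/12) + 1.07·e^(−0.0698·8/12) + 3.72·e^(−0.0698·10/12)
I = 1.7099 + 1.0214 + 3.5098 = 6.2411
F = (S − I)·e^(rT) = (110.52 − 6.2411) · e^(0.0698·13/12)
= 104.2789 · e^0.075617 = 104.2789 × 1.078549 = kr 112.47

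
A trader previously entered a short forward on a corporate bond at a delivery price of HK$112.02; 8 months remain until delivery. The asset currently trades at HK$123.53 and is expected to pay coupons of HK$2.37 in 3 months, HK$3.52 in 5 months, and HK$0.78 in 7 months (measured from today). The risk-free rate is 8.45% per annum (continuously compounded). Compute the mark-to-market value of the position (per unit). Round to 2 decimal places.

-HK$11.18

PV(remaining coupons) I = 2.37·e^(−0.0845·3/12) + 3.52·e^(−0.0845·5/12) + 0.78·e^(−0.0845·7/12) = 6.4612
Current forward F = (S − I)·e^(rT) = (123.53 − 6.4612)·e^(0.0845·8/12) = 117.0688 × 1.057950 = 123.8529
Value (long) = (F − K)·e^(−rT) = (123.8529 − 112.02) × 0.945224 = 11.1847
Short position value = −(long value) = -HK$11.18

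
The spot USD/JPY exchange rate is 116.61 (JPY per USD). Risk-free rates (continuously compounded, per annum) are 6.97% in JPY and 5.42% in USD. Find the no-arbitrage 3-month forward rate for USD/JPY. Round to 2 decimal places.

117.06

F = S·e^((r_JPY − r_USD)T) = 116.61 · e^((0.0697 − 0.0542) × 3/12)
= 116.61 · e^0.003875 = 116.61 × 1.003883
F = 117.06 JPY per USD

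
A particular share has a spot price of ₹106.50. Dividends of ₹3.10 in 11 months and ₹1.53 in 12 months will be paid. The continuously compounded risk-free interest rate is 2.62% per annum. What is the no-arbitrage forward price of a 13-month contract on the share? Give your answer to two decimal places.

₹104.92

PV(dividends) I = 3.10·e^(−0.0262·11/12) + 1.53·e^(−0.0262·12/12)
I = 3.0264 + 1.4904 = 4.5168
F = (S − I)·e^(rT) = (106.50 − 4.5168) · e^(0.0262·13/12)
= 101.9832 · e^0.028383 = 101.9832 × 1.028790 = ₹104.92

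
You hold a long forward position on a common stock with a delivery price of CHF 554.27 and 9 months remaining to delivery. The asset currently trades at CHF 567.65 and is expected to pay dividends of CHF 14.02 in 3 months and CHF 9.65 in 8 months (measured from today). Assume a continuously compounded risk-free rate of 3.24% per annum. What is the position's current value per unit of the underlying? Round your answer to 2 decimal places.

PV(remaining dividends) I = 14.02·e^(−0.0324·3/12) + 9.65·e^(−0.0324·8/12) = 23.3507
Current forward F = (S − I)·e^(rT) = (567.65 − 23.3507)·e^(0.0324·9/12) = 544.2993 × 1.024598 = 557.6880
Value (long) = (F − K)·e^(−rT) = (557.6880 − 554.27) × 0.975993 = 3.3359
Value = CHF 3.34

CHF 3.34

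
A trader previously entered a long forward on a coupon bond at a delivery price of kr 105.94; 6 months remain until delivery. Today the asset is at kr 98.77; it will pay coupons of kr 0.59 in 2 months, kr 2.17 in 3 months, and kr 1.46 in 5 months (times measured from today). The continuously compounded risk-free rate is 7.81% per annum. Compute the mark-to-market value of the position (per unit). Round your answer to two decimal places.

-kr 7.24

PV(remaining coupons) I = 0.59·e^(−0.0781·2/12) + 2.17·e^(−0.0781·3/12) + 1.46·e^(−0.0781·5/12) = 4.1237
Current forward F = (S − I)·e^(rT) = (98.77 − 4.1237)·e^(0.0781·6/12) = 94.6463 × 1.039822 = 98.4153
Value (long) = (F − K)·e^(−rT) = (98.4153 − 105.94) × 0.961703 = -7.2365
Value = -kr 7.24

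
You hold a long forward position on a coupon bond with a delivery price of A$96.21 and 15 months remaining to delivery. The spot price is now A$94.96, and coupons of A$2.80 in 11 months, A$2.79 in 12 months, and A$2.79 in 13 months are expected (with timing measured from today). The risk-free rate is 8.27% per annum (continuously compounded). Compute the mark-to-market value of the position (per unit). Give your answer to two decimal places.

A$0.48

PV(remaining coupons) I = 2.80·e^(−0.0827·11/12) + 2.79·e^(−0.0827·12/12) + 2.79·e^(−0.0827·13/12) = 7.7150
Current forward F = (S − I)·e^(rT) = (94.96 − 7.7150)·e^(0.0827·15/12) = 87.2450 × 1.108907 = 96.7466
Value (long) = (F − K)·e^(−rT) = (96.7466 − 96.21) × 0.901789 = 0.4839
Value = A$0.48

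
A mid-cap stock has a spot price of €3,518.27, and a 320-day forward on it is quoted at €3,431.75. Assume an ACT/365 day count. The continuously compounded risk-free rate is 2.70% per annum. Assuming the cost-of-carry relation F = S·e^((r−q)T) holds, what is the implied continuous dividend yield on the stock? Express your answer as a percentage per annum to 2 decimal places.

5.54%

From F = S·e^((r−q)T): (r − q) = ln(F/S)/T
ln(3431.75/3518.27) = ln(0.975408) = -0.024899
(r − q) = -0.024899 / (320/365) = -0.028400
q = r − ln(F/S)/T = 0.0270 + 0.028400 = 0.055400
q = 5.54%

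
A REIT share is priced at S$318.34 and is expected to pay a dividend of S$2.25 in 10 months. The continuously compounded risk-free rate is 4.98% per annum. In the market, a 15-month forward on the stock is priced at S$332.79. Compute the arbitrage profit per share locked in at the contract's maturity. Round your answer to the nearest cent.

PV(dividends) I = 2.25·e^(−0.0498·10/12) = 2.1585
Fair forward F* = (S − I)·e^(rT) = (318.34 − 2.1585)·e^0.062250 = 316.1815 × 1.064228 = 336.4892
Market S$332.79 < fair 336.4892: forward underpriced → reverse cash-and-carry (short the stock, invest proceeds at r, pay the dividends, go long the forward).
Profit at T = |F_mkt − F*| = |332.79 − 336.4892| = S$3.70 per share

S$3.70 per share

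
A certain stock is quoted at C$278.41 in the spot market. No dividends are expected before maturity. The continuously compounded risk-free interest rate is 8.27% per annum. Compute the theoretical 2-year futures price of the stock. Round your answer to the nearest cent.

F = S·e^(rT) = 278.41 · e^(0.0827 × 2)
= 278.41 · e^0.165400 = 278.41 × 1.179865
F = C$328.49

C$328.49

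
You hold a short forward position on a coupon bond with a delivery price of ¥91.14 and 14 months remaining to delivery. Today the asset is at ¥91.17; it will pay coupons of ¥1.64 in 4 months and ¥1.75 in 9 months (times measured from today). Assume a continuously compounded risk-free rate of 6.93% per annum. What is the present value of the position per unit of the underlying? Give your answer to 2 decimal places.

PV(remaining coupons) I = 1.64·e^(−0.0693·4/12) + 1.75·e^(−0.0693·9/12) = 3.2639
Current forward F = (S − I)·e^(rT) = (91.17 − 3.2639)·e^(0.0693·14/12) = 87.9061 × 1.084208 = 95.3085
Value (long) = (F − K)·e^(−rT) = (95.3085 − 91.14) × 0.922332 = 3.8447
Short position value = −(long value) = -¥3.84

-¥3.84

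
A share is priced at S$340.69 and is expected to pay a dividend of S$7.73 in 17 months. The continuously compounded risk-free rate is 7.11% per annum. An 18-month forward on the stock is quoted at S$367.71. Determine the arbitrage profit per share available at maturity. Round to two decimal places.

S$3.55 per share

PV(dividends) I = 7.73·e^(−0.0711·17/12) = 6.9893
Fair forward F* = (S − I)·e^(rT) = (340.69 − 6.9893)·e^0.106650 = 333.7007 × 1.112545 = 371.2570
Market S$367.71 < fair 371.2570: forward underpriced → reverse cash-and-carry (short the stock, invest proceeds at r, pay the dividends, go long the forward).
Profit at T = |F_mkt − F*| = |367.71 − 371.2570| = S$3.55 per share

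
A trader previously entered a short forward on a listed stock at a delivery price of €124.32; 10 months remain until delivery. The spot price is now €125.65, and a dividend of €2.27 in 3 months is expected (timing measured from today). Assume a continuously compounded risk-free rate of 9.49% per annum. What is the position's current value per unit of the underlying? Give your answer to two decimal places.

PV(remaining dividends) I = 2.27·e^(−0.0949·3/12) = 2.2168
Current forward F = (S − I)·e^(rT) = (125.65 − 2.2168)·e^(0.0949·10/12) = 123.4332 × 1.082295 = 133.5911
Value (long) = (F − K)·e^(−rT) = (133.5911 − 124.32) × 0.923963 = 8.5662
Short position value = −(long value) = -€8.57

-€8.57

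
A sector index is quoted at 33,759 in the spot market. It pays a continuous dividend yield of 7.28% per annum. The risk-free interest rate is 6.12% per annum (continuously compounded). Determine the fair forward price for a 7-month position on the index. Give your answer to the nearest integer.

F = S·e^((r − q)T) = 33759 · e^((0.0612 − 0.0728) × 7/12)
= 33759 · e^-0.006767 = 33759 × 0.993256
F = 33,531

33,531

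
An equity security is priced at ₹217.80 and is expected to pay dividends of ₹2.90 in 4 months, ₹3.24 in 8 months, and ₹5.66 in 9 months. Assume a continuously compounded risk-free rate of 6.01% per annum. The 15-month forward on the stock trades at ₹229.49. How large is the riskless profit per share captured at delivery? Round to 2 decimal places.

PV(dividends) I = 2.90·e^(−0.0601·4/12) + 3.24·e^(−0.0601·8/12) + 5.66·e^(−0.0601·9/12) = 11.3658
Fair forward F* = (S − I)·e^(rT) = (217.80 − 11.3658)·e^0.075125 = 206.4342 × 1.078019 = 222.5400
Market ₹229.49 > fair 222.5400: forward overpriced → cash-and-carry (borrow at r, buy the stock and collect the dividends, short the forward).
Profit at T = |F_mkt − F*| = |229.49 − 222.5400| = ₹6.95 per share

₹6.95 per share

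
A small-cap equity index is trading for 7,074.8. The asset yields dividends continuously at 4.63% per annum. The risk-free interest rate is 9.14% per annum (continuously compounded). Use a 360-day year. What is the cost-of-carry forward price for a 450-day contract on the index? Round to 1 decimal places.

7,485.1

F = S·e^((r − q)T) = 7074.8 · e^((0.0914 − 0.0463) × 450/360)
= 7074.8 · e^0.056375 = 7074.8 × 1.057994
F = 7,485.1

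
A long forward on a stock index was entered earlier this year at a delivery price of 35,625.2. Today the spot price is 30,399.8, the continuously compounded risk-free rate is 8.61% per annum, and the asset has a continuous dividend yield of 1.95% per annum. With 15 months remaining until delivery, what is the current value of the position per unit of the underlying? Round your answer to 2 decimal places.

-2322.39

Current fair forward for the remaining 15 months: F = S·e^((r − q)·T), (r − q) = 0.0861 − 0.0195 = 0.0666
F = 30399.8 · e^(0.0666 × 15/12) = 30399.8 × 1.08681348 = 33038.9124
Value of long forward = (F − K)·e^(−rT) = (33038.9124 − 35625.2) · e^(−0.0861·15/12)
= -2586.2876 × 0.89796427 = -2322.39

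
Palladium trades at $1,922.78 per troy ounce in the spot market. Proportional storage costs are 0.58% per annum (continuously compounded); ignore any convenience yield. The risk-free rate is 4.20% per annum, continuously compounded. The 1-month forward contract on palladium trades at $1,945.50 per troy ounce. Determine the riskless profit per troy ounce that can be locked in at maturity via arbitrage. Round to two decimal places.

Fair forward: F* = S·e^(carry·T), with carry = (r + u) = 0.0420 + 0.0058 = 0.0478
F* = 1922.78 · e^(0.0478 × 1/12) = 1922.78 · e^0.00398333 = 1922.78 × 1.00399127 = $1930.4543
Market $1945.50 > fair $1930.4543: forward overpriced → cash-and-carry (buy spot, short the forward).
At maturity, profit = |F_mkt − F*| = |1945.50 − 1930.4543| = $15.05 per troy ounce

$15.05 per troy ounce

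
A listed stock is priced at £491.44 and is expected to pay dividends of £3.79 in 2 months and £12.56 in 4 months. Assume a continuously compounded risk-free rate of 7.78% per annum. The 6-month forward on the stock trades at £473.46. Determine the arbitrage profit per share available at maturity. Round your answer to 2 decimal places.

£20.86 per share

PV(dividends) I = 3.79·e^(−0.0778·2/12) + 12.56·e^(−0.0778·4/12) = 15.9796
Fair forward F* = (S − I)·e^(rT) = (491.44 − 15.9796)·e^0.038900 = 475.4604 × 1.039667 = 494.3205
Market £473.46 < fair 494.3205: forward underpriced → reverse cash-and-carry (short the stock, invest proceeds at r, pay the dividends, go long the forward).
Profit at T = |F_mkt − F*| = |473.46 − 494.3205| = £20.86 per share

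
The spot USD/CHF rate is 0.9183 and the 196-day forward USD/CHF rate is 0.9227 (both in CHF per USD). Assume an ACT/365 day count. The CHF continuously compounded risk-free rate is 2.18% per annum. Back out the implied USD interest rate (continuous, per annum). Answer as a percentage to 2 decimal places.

1.29%

F = S·e^((r_CHF − r_USD)T) ⇒ r_USD = r_CHF − ln(F/S)/T
ln(0.9227/0.9183) = 0.004780; /(196/365) = 0.008902
r_USD = 0.0218 − 0.008902 = 0.012898
r_USD = 1.29%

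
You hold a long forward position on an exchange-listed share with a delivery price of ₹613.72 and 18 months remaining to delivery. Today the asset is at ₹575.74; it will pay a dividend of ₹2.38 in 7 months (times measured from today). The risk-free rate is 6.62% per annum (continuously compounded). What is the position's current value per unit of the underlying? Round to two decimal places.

PV(remaining dividends) I = 2.38·e^(−0.0662·7/12) = 2.2898
Current forward F = (S − I)·e^(rT) = (575.74 − 2.2898)·e^(0.0662·18/12) = 573.4502 × 1.104398 = 633.3173
Value (long) = (F − K)·e^(−rT) = (633.3173 − 613.72) × 0.905471 = 17.7448
Value = ₹17.74

₹17.74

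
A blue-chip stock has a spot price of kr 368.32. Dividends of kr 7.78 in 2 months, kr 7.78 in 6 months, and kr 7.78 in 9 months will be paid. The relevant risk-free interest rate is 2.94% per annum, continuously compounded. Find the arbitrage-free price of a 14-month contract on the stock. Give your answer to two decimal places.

PV(dividends) I = 7.78·e^(−0.0294·2/12) + 7.78·e^(−0.0294·6/12) + 7.78·e^(−0.0294·9/12)
I = 7.7420 + 7.6665 + 7.6103 = 23.0188
F = (S − I)·e^(rT) = (368.32 − 23.0188) · e^(0.0294·14/12)
= 345.3012 · e^0.034300 = 345.3012 × 1.034895 = kr 357.35

kr 357.35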